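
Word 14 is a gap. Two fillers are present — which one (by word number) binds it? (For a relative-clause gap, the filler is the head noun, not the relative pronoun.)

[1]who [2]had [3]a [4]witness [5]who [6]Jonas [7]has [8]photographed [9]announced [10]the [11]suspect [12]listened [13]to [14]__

1

The marked gap is the object of the preposition "to" of "listened".
Its filler is the fronted wh-phrase "who", at word 1.
(The other dependency links word 4 to a gap after word 8.)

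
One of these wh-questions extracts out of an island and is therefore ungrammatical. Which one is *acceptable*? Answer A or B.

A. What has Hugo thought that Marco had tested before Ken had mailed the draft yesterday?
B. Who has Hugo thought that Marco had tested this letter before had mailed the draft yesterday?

A

In B, the wh-phrase is extracted from inside an adjunct island (introduced by "before"), which blocks movement.
In A, the extraction path crosses only that-complement boundaries, which are transparent.
So A is grammatical.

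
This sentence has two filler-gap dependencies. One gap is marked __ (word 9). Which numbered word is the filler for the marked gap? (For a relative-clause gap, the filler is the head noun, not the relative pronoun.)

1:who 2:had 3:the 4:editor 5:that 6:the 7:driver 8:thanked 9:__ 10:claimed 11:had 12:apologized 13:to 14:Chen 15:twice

The marked gap is inside the relative clause, the direct object of "thanked".
Its filler is the head noun "editor" (via "that"), at word 4.
(The other dependency links word 1 to a gap after word 10.)

4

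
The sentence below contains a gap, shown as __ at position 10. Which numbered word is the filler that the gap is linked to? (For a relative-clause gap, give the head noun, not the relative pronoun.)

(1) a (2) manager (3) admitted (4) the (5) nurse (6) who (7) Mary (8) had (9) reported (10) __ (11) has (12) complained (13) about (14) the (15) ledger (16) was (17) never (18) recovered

The gap at 10 is the subject of "complained", inside a relative clause.
The relative pronoun is "who" (word 6); it is bound by the head noun immediately before it.
Its filler is the head noun "nurse", at word 5.

5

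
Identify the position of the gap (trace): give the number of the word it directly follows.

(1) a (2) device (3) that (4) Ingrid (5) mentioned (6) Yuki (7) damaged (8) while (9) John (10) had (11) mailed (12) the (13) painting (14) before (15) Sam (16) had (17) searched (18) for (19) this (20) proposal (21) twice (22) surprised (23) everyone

7

The displaced element is "a device" (word 2).
It is linked across 1 clause boundary (Ø).
It functions as the direct object of "damaged", so the gap sits immediately after word 7 ("damaged").
Base order: Ingrid mentioned Yuki damaged a device while John had mailed the painting before Sam had searched for this proposal twice.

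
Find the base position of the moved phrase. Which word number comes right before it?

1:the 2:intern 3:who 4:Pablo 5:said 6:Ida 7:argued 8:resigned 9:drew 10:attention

7

The displaced element is "the intern" (word 2).
It is linked across 2 clause boundaries (Ø → Ø).
It functions as the subject of "resigned", so the gap sits immediately after word 7 ("argued").
Base order: Pablo said Ida argued that the intern resigned.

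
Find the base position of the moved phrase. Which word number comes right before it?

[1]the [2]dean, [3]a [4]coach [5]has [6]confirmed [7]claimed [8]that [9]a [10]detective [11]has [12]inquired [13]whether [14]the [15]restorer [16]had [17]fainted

The displaced element is "the dean" (word 2).
It is linked across 1 clause boundary (Ø).
It functions as the subject of "claimed", so the gap sits immediately after word 6 ("confirmed").
Base order: A coach has confirmed the dean claimed that a detective has inquired whether the restorer had fainted.

6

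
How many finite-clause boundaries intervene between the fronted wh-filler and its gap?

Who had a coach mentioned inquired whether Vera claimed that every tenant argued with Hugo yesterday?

1

"who" is extracted from the subject of "inquired".
Boundaries crossed, outermost first: [Ø] — 1 in total.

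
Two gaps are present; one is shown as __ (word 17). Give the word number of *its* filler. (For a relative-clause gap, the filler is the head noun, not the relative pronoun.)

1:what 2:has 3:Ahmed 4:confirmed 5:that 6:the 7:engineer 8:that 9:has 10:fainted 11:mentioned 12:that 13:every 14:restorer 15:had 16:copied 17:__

1

The marked gap is the direct object of "copied".
Its filler is the fronted wh-phrase "what", at word 1.
(The other dependency links word 7 to a gap after word 8.)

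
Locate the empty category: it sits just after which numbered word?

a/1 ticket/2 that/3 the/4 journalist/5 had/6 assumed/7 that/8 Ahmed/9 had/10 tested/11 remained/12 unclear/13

11

The displaced element is "a ticket" (word 2).
It is linked across 1 clause boundary (that).
It functions as the direct object of "tested", so the gap sits immediately after word 11 ("tested").
Base order: The journalist had assumed that Ahmed had tested a ticket.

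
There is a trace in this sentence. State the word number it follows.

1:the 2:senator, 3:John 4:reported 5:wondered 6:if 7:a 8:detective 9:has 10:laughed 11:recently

The displaced element is "the senator" (word 2).
It is linked across 1 clause boundary (Ø).
It functions as the subject of "wondered", so the gap sits immediately after word 4 ("reported").
Base order: John reported that the senator wondered if a detective has laughed recently.

4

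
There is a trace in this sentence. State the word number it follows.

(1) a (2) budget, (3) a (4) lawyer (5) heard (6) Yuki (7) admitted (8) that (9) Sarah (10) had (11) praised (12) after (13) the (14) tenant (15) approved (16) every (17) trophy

11

The displaced element is "a budget" (word 2).
It is linked across 2 clause boundaries (Ø → that).
It functions as the direct object of "praised", so the gap sits immediately after word 11 ("praised").
Base order: A lawyer heard Yuki admitted that Sarah had praised a budget after the tenant approved every trophy.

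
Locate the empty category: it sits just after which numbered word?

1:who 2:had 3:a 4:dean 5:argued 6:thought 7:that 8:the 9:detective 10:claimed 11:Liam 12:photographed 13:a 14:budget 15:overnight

The displaced element is "who" (word 1).
It is linked across 1 clause boundary (Ø).
It functions as the subject of "thought", so the gap sits immediately after word 5 ("argued").
Base order: A dean had argued that who thought that the detective claimed Liam photographed a budget overnight.

5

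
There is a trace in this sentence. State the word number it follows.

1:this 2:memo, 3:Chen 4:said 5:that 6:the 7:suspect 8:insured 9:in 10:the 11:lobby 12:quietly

The displaced element is "this memo" (word 2).
It is linked across 1 clause boundary (that).
It functions as the direct object of "insured", so the gap sits immediately after word 8 ("insured").
Base order: Chen said that the suspect insured this memo in the lobby quietly.

8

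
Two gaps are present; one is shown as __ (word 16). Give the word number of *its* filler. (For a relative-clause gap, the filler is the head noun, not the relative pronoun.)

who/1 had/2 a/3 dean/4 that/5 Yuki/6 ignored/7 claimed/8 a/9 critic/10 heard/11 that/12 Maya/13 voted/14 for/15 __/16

1

The marked gap is the object of the preposition "for" of "voted".
Its filler is the fronted wh-phrase "who", at word 1.
(The other dependency links word 4 to a gap after word 7.)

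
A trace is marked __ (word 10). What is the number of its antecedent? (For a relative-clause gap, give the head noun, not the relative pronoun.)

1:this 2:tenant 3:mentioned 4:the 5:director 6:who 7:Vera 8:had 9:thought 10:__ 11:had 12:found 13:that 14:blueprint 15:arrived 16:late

5

The gap at 10 is the subject of "found", inside a relative clause.
The relative pronoun is "who" (word 6); it is bound by the head noun immediately before it.
Its filler is the head noun "director", at word 5.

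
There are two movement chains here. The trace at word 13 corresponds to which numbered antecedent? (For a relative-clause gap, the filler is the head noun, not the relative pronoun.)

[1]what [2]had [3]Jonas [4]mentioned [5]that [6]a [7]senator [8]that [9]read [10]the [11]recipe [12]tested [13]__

1

The marked gap is the direct object of "tested".
Its filler is the fronted wh-phrase "what", at word 1.
(The other dependency links word 7 to a gap after word 8.)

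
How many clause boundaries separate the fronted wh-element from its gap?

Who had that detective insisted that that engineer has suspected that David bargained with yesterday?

"who" is extracted from the PP object of "bargained".
Boundaries crossed, outermost first: [that], [that] — 2 in total.

2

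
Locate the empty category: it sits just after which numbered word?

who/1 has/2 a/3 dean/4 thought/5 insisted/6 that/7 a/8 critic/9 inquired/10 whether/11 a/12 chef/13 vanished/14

5

The displaced element is "who" (word 1).
It is linked across 1 clause boundary (Ø).
It functions as the subject of "insisted", so the gap sits immediately after word 5 ("thought").
Base order: A dean has thought that who insisted that a critic inquired whether a chef vanished.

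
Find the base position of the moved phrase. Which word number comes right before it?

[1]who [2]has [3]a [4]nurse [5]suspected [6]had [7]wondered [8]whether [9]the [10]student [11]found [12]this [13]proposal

5

The displaced element is "who" (word 1).
It is linked across 1 clause boundary (Ø).
It functions as the subject of "wondered", so the gap sits immediately after word 5 ("suspected").
Base order: A nurse has suspected that who had wondered whether the student found this proposal.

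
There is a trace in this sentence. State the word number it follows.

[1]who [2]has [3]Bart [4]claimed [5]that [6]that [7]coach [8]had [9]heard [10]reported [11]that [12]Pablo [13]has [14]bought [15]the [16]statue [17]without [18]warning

The displaced element is "who" (word 1).
It is linked across 2 clause boundaries (that → Ø).
It functions as the subject of "reported", so the gap sits immediately after word 9 ("heard").
Base order: Bart has claimed that that coach had heard that who reported that Pablo has bought the statue without warning.

9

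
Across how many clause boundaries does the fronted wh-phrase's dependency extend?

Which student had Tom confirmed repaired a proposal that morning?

"which student" is extracted from the subject of "repaired".
Boundaries crossed, outermost first: [Ø] — 1 in total.

1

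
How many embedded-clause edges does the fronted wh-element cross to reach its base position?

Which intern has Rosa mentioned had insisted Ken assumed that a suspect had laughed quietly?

"which intern" is extracted from the subject of "insisted".
Boundaries crossed, outermost first: [Ø] — 1 in total.

1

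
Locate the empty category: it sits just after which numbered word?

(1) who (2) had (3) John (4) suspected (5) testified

The displaced element is "who" (word 1).
It is linked across 1 clause boundary (Ø).
It functions as the subject of "testified", so the gap sits immediately after word 4 ("suspected").
Base order: John had suspected that who testified.

4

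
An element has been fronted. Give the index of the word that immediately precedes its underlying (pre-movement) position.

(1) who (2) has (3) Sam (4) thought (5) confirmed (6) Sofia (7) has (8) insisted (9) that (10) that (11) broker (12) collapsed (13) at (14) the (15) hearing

4

The displaced element is "who" (word 1).
It is linked across 1 clause boundary (Ø).
It functions as the subject of "confirmed", so the gap sits immediately after word 4 ("thought").
Base order: Sam has thought who confirmed Sofia has insisted that that broker collapsed at the hearing.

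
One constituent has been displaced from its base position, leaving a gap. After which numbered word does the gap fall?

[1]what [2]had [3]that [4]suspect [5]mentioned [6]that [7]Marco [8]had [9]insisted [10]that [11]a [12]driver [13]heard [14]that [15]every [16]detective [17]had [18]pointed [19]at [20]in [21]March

19

The displaced element is "what" (word 1).
It is linked across 3 clause boundaries (that → that → that).
It functions as the object of the preposition "at" of "pointed", so the gap sits immediately after word 19 ("at").
Base order: That suspect had mentioned that Marco had insisted that a driver heard that every detective had pointed at what in March.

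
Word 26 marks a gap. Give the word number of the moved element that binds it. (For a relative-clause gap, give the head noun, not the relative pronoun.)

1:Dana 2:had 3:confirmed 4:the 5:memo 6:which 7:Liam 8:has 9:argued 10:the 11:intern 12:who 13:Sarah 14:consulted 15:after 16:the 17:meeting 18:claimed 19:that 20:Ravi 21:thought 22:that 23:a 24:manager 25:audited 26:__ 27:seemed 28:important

5

The gap at 26 is the object of "audited", inside a relative clause.
The relative pronoun is "which" (word 6); it is bound by the head noun immediately before it.
Its filler is the head noun "memo", at word 5.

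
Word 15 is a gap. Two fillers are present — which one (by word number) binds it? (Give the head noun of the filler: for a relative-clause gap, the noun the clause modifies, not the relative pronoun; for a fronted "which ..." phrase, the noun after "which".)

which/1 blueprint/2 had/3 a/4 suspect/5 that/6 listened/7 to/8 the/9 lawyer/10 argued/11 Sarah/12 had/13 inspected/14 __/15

2

The marked gap is the direct object of "inspected".
Its filler is the fronted wh-phrase "which blueprint", at word 2.
(The other dependency links word 5 to a gap after word 6.)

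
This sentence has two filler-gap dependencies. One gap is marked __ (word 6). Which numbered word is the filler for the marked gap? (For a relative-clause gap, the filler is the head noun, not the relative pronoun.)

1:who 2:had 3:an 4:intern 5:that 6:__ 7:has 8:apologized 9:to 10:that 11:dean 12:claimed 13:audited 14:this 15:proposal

4

The marked gap is inside the relative clause, the subject of "apologized".
Its filler is the head noun "intern" (via "that"), at word 4.
(The other dependency links word 1 to a gap after word 12.)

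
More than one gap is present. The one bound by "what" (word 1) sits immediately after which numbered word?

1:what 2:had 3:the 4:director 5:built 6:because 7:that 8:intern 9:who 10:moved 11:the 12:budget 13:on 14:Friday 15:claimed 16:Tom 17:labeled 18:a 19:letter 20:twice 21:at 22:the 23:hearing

5

The displaced element is "what" (word 1).
It functions as the direct object of "built", so the gap sits immediately after word 5 ("built").
Base order: The director had built what because that intern who moved the budget on Friday claimed Tom labeled a letter twice at the hearing.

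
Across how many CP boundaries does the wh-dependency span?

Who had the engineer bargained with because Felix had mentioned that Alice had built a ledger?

"who" originates inside the matrix clause — no clause boundary is crossed.

0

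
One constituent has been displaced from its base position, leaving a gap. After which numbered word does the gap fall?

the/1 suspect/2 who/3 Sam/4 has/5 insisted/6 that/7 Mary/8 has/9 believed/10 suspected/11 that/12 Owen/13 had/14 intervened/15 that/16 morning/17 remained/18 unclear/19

10

The displaced element is "the suspect" (word 2).
It is linked across 2 clause boundaries (that → Ø).
It functions as the subject of "suspected", so the gap sits immediately after word 10 ("believed").
Base order: Sam has insisted that Mary has believed that the suspect suspected that Owen had intervened that morning.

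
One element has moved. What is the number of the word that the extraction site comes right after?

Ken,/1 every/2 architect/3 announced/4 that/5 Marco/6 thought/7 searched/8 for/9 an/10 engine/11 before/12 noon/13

7

The displaced element is "Ken" (word 1).
It is linked across 2 clause boundaries (that → Ø).
It functions as the subject of "searched", so the gap sits immediately after word 7 ("thought").
Base order: Every architect announced that Marco thought that Ken searched for an engine before noon.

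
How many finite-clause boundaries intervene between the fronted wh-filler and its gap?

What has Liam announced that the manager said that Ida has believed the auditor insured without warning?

3

"what" is extracted from the object of "insured".
Boundaries crossed, outermost first: [that], [that], [Ø] — 3 in total.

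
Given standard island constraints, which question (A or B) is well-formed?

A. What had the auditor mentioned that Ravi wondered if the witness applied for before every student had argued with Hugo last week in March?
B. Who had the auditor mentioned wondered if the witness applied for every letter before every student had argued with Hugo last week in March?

B

In A, the wh-phrase is extracted from inside a wh-island (introduced by "if"), which blocks movement.
In B, the extraction path crosses only that-complement boundaries, which are transparent.
So B is grammatical.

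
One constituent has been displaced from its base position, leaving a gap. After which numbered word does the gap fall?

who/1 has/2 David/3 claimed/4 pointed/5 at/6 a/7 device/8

4

The displaced element is "who" (word 1).
It is linked across 1 clause boundary (Ø).
It functions as the subject of "pointed", so the gap sits immediately after word 4 ("claimed").
Base order: David has claimed that who pointed at a device.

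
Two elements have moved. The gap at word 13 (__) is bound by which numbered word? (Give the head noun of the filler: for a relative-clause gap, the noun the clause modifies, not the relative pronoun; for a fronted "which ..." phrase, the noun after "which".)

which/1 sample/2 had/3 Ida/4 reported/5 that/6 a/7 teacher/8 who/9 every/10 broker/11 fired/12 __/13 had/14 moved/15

8

The marked gap is inside the relative clause, the direct object of "fired".
Its filler is the head noun "teacher" (via "who"), at word 8.
(The other dependency links word 2 to a gap after word 15.)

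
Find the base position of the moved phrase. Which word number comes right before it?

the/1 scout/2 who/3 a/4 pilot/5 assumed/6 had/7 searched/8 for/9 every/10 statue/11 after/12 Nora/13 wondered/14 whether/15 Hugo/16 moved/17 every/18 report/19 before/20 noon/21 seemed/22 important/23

6

The displaced element is "the scout" (word 2).
It is linked across 1 clause boundary (Ø).
It functions as the subject of "searched", so the gap sits immediately after word 6 ("assumed").
Base order: A pilot assumed that the scout had searched for every statue after Nora wondered whether Hugo moved every report before noon.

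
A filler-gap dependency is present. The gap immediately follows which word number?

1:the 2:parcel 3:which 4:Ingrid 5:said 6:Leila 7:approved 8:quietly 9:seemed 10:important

7

The displaced element is "the parcel" (word 2).
It is linked across 1 clause boundary (Ø).
It functions as the direct object of "approved", so the gap sits immediately after word 7 ("approved").
Base order: Ingrid said Leila approved the parcel quietly.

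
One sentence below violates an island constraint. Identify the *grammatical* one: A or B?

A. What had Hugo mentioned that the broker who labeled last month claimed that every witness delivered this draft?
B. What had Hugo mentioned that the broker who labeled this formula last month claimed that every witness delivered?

B

In A, the wh-phrase is extracted from inside a complex-NP island (relative clause) (introduced by "who"), which blocks movement.
In B, the extraction path crosses only that-complement boundaries, which are transparent.
So B is grammatical.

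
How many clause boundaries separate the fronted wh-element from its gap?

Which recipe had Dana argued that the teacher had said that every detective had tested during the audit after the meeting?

2

"which recipe" is extracted from the object of "tested".
Boundaries crossed, outermost first: [that], [that] — 2 in total.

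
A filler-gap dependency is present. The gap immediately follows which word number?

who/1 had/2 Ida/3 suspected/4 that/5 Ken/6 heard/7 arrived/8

The displaced element is "who" (word 1).
It is linked across 2 clause boundaries (that → Ø).
It functions as the subject of "arrived", so the gap sits immediately after word 7 ("heard").
Base order: Ida had suspected that Ken heard that who arrived.

7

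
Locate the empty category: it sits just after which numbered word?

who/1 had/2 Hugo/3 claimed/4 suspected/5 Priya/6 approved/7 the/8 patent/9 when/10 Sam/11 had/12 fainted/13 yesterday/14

The displaced element is "who" (word 1).
It is linked across 1 clause boundary (Ø).
It functions as the subject of "suspected", so the gap sits immediately after word 4 ("claimed").
Base order: Hugo had claimed that who suspected Priya approved the patent when Sam had fainted yesterday.

4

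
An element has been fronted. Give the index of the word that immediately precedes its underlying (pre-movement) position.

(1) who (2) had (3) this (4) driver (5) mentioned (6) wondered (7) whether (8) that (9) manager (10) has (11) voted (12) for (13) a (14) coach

The displaced element is "who" (word 1).
It is linked across 1 clause boundary (Ø).
It functions as the subject of "wondered", so the gap sits immediately after word 5 ("mentioned").
Base order: This driver had mentioned that who wondered whether that manager has voted for a coach.

5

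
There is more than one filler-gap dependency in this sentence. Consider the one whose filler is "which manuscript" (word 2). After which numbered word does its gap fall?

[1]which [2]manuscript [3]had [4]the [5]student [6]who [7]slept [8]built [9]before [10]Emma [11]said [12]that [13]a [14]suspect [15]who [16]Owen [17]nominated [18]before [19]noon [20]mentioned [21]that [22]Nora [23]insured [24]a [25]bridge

The displaced element is "which manuscript" (word 2).
It functions as the direct object of "built", so the gap sits immediately after word 8 ("built").
Base order: The student who slept had built which manuscript before Emma said that a suspect who Owen nominated before noon mentioned that Nora insured a bridge.

8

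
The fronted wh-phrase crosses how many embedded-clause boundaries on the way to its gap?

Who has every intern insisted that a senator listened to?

1

"who" is extracted from the PP object of "listened".
Boundaries crossed, outermost first: [that] — 1 in total.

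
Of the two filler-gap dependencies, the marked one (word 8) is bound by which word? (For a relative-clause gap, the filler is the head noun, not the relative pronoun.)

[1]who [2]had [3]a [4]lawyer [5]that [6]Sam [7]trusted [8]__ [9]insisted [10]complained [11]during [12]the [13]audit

The marked gap is inside the relative clause, the direct object of "trusted".
Its filler is the head noun "lawyer" (via "that"), at word 4.
(The other dependency links word 1 to a gap after word 9.)

4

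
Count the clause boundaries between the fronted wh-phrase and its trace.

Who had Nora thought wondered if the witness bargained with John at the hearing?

"who" is extracted from the subject of "wondered".
Boundaries crossed, outermost first: [Ø] — 1 in total.

1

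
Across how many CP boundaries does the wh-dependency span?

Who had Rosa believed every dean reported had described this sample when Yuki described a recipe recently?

"who" is extracted from the subject of "described".
Boundaries crossed, outermost first: [Ø], [Ø] — 2 in total.

2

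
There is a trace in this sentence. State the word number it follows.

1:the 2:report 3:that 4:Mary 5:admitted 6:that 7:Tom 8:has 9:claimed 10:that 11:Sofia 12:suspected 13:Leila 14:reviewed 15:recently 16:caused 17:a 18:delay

14

The displaced element is "the report" (word 2).
It is linked across 3 clause boundaries (that → that → Ø).
It functions as the direct object of "reviewed", so the gap sits immediately after word 14 ("reviewed").
Base order: Mary admitted that Tom has claimed that Sofia suspected Leila reviewed the report recently.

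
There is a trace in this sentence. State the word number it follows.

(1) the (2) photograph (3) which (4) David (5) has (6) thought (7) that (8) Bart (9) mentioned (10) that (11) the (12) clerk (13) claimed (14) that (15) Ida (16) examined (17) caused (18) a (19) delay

16

The displaced element is "the photograph" (word 2).
It is linked across 3 clause boundaries (that → that → that).
It functions as the direct object of "examined", so the gap sits immediately after word 16 ("examined").
Base order: David has thought that Bart mentioned that the clerk claimed that Ida examined the photograph.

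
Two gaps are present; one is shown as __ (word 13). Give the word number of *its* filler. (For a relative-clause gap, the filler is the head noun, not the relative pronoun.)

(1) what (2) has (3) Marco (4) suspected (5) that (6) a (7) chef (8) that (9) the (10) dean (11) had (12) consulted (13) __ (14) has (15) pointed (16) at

The marked gap is inside the relative clause, the direct object of "consulted".
Its filler is the head noun "chef" (via "that"), at word 7.
(The other dependency links word 1 to a gap after word 16.)

7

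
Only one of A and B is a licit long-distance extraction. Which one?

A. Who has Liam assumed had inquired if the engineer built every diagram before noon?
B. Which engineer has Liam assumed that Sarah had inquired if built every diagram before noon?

In B, the wh-phrase is extracted from inside a wh-island (introduced by "if"), which blocks movement.
In A, the extraction path crosses only that-complement boundaries, which are transparent.
So A is grammatical.

A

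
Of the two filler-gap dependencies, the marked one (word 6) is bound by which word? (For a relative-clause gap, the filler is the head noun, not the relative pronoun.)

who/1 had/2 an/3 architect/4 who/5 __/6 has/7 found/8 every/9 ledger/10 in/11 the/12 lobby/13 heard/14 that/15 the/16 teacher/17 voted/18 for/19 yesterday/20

4

The marked gap is inside the relative clause, the subject of "found".
Its filler is the head noun "architect" (via "who"), at word 4.
(The other dependency links word 1 to a gap after word 19.)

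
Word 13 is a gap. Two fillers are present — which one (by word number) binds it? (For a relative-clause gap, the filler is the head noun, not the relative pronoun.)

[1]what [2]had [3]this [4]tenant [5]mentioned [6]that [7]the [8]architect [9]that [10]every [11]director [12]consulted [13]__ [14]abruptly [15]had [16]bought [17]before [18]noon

The marked gap is inside the relative clause, the direct object of "consulted".
Its filler is the head noun "architect" (via "that"), at word 8.
(The other dependency links word 1 to a gap after word 16.)

8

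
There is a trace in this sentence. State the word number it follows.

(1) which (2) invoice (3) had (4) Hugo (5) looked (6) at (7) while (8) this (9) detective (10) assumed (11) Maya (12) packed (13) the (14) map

The displaced element is "which invoice" (word 2).
It functions as the object of the preposition "at" of "looked", so the gap sits immediately after word 6 ("at").
Base order: Hugo had looked at which invoice while this detective assumed Maya packed the map.

6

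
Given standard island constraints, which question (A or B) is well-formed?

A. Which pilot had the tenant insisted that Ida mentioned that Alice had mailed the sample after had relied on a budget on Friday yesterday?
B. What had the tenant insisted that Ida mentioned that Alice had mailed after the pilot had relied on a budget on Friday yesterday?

B

In A, the wh-phrase is extracted from inside an adjunct island (introduced by "after"), which blocks movement.
In B, the extraction path crosses only that-complement boundaries, which are transparent.
So B is grammatical.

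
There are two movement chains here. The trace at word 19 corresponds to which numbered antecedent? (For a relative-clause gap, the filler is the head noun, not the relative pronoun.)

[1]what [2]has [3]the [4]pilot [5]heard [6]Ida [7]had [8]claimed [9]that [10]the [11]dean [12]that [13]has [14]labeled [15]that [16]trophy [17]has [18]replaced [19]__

The marked gap is the direct object of "replaced".
Its filler is the fronted wh-phrase "what", at word 1.
(The other dependency links word 11 to a gap after word 12.)

1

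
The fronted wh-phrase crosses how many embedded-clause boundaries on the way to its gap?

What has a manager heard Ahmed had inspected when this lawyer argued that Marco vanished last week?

1

"what" is extracted from the object of "inspected".
Boundaries crossed, outermost first: [Ø] — 1 in total.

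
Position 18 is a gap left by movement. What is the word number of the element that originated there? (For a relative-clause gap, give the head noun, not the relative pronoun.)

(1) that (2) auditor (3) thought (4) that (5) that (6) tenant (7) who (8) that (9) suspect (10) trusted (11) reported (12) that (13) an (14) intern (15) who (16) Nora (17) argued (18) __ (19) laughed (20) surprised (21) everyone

14

The gap at 18 is the subject of "laughed", inside a relative clause.
The relative pronoun is "who" (word 15); it is bound by the head noun immediately before it.
Its filler is the head noun "intern", at word 14.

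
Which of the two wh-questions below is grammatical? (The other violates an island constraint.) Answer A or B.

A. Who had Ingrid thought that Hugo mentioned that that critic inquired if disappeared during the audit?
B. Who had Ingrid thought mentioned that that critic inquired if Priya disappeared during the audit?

In A, the wh-phrase is extracted from inside a wh-island (introduced by "if"), which blocks movement.
In B, the extraction path crosses only that-complement boundaries, which are transparent.
So B is grammatical.

B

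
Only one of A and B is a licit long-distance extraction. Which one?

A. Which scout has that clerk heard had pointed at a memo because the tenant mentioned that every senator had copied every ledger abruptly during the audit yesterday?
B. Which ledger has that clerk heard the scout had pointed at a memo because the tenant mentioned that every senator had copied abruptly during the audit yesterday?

A

In B, the wh-phrase is extracted from inside an adjunct island (introduced by "because"), which blocks movement.
In A, the extraction path crosses only that-complement boundaries, which are transparent.
So A is grammatical.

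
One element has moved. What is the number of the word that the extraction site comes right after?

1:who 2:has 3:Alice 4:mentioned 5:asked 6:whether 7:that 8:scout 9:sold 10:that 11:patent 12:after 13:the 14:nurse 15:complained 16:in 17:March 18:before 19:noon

The displaced element is "who" (word 1).
It is linked across 1 clause boundary (Ø).
It functions as the subject of "asked", so the gap sits immediately after word 4 ("mentioned").
Base order: Alice has mentioned that who asked whether that scout sold that patent after the nurse complained in March before noon.

4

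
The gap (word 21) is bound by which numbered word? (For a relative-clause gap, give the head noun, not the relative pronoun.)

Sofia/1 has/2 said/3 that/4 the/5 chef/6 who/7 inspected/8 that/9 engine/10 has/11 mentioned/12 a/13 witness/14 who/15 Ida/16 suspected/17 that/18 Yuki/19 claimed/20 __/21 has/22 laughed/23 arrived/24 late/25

14

The gap at 21 is the subject of "laughed", inside a relative clause.
The relative pronoun is "who" (word 15); it is bound by the head noun immediately before it.
Its filler is the head noun "witness", at word 14.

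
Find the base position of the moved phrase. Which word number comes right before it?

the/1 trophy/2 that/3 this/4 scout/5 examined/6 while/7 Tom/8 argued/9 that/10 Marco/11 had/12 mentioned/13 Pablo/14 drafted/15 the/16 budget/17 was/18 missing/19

6

The displaced element is "the trophy" (word 2).
It functions as the direct object of "examined", so the gap sits immediately after word 6 ("examined").
Base order: This scout examined the trophy while Tom argued that Marco had mentioned Pablo drafted the budget.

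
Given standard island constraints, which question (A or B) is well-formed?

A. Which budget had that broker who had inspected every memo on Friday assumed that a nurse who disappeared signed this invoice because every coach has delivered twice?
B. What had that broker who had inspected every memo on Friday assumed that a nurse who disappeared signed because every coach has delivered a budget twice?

In A, the wh-phrase is extracted from inside an adjunct island (introduced by "because"), which blocks movement.
In B, the extraction path crosses only that-complement boundaries, which are transparent.
So B is grammatical.

B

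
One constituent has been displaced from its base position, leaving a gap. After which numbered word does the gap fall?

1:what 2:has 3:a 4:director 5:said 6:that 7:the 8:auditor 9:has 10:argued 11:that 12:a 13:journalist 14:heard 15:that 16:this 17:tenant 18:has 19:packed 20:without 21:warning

19

The displaced element is "what" (word 1).
It is linked across 3 clause boundaries (that → that → that).
It functions as the direct object of "packed", so the gap sits immediately after word 19 ("packed").
Base order: A director has said that the auditor has argued that a journalist heard that this tenant has packed what without warning.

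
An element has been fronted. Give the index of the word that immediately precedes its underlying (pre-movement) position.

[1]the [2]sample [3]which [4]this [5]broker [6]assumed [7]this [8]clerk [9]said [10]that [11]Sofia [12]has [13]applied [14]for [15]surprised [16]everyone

14

The displaced element is "the sample" (word 2).
It is linked across 2 clause boundaries (Ø → that).
It functions as the object of the preposition "for" of "applied", so the gap sits immediately after word 14 ("for").
Base order: This broker assumed this clerk said that Sofia has applied for the sample.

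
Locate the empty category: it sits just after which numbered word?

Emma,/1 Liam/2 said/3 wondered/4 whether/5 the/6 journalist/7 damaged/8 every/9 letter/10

The displaced element is "Emma" (word 1).
It is linked across 1 clause boundary (Ø).
It functions as the subject of "wondered", so the gap sits immediately after word 3 ("said").
Base order: Liam said that Emma wondered whether the journalist damaged every letter.

3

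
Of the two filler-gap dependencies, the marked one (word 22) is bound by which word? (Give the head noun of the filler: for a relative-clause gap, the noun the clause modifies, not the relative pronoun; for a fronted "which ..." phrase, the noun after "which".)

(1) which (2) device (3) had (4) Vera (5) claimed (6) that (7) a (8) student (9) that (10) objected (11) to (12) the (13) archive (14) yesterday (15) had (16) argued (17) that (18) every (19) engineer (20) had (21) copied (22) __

2

The marked gap is the direct object of "copied".
Its filler is the fronted wh-phrase "which device", at word 2.
(The other dependency links word 8 to a gap after word 9.)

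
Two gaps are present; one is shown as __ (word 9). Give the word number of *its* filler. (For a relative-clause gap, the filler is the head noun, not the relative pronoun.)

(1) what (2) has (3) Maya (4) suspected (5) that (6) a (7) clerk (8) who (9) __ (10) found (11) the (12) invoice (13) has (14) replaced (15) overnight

7

The marked gap is inside the relative clause, the subject of "found".
Its filler is the head noun "clerk" (via "who"), at word 7.
(The other dependency links word 1 to a gap after word 14.)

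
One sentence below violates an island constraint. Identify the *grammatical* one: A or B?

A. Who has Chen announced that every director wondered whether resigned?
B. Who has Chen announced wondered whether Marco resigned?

B

In A, the wh-phrase is extracted from inside a wh-island (introduced by "whether"), which blocks movement.
In B, the extraction path crosses only that-complement boundaries, which are transparent.
So B is grammatical.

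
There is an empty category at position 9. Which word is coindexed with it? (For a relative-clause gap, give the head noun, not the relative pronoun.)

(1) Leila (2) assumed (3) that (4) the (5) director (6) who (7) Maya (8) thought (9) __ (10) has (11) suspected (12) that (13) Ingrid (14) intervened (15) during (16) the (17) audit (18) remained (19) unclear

The gap at 9 is the subject of "suspected", inside a relative clause.
The relative pronoun is "who" (word 6); it is bound by the head noun immediately before it.
Its filler is the head noun "director", at word 5.

5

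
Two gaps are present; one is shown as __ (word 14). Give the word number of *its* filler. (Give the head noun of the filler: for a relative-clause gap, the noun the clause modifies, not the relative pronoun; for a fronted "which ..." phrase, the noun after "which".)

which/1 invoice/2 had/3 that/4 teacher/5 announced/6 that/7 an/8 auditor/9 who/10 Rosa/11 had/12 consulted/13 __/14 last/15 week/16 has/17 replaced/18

9

The marked gap is inside the relative clause, the direct object of "consulted".
Its filler is the head noun "auditor" (via "who"), at word 9.
(The other dependency links word 2 to a gap after word 18.)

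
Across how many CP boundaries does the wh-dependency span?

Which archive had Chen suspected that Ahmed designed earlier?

1

"which archive" is extracted from the object of "designed".
Boundaries crossed, outermost first: [that] — 1 in total.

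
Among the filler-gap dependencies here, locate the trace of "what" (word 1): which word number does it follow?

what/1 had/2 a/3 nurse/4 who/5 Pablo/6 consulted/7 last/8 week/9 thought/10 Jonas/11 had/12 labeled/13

The displaced element is "what" (word 1).
It is linked across 1 clause boundary (Ø).
It functions as the direct object of "labeled", so the gap sits immediately after word 13 ("labeled").
Base order: A nurse who Pablo consulted last week had thought Jonas had labeled what.

13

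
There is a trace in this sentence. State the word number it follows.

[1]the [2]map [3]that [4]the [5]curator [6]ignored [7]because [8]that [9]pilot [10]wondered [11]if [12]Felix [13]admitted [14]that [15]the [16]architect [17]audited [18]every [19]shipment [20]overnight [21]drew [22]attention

The displaced element is "the map" (word 2).
It functions as the direct object of "ignored", so the gap sits immediately after word 6 ("ignored").
Base order: The curator ignored the map because that pilot wondered if Felix admitted that the architect audited every shipment overnight.

6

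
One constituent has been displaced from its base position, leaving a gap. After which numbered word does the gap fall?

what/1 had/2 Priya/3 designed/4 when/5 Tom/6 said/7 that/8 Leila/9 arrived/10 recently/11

4

The displaced element is "what" (word 1).
It functions as the direct object of "designed", so the gap sits immediately after word 4 ("designed").
Base order: Priya had designed what when Tom said that Leila arrived recently.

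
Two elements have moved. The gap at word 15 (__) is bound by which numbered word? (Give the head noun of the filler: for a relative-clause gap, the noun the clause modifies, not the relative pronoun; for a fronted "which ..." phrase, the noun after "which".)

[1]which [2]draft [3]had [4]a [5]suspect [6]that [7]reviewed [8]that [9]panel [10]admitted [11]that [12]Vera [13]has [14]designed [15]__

The marked gap is the direct object of "designed".
Its filler is the fronted wh-phrase "which draft", at word 2.
(The other dependency links word 5 to a gap after word 6.)

2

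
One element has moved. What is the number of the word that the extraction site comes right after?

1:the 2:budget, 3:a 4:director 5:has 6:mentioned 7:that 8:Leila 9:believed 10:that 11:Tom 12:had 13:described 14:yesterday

13

The displaced element is "the budget" (word 2).
It is linked across 2 clause boundaries (that → that).
It functions as the direct object of "described", so the gap sits immediately after word 13 ("described").
Base order: A director has mentioned that Leila believed that Tom had described the budget yesterday.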